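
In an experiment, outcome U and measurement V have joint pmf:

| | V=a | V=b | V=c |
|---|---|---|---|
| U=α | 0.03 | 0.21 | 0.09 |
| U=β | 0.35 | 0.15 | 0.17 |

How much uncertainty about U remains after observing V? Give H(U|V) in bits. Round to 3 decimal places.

Marginals: p(U) = (0.3300, 0.6700), p(V) = (0.3800, 0.3600, 0.2600).
H(U|V) = Σ p(V) · H(U|V=·).
  V=a: p=0.3800, H(U|V=a) = 0.3985
  V=b: p=0.3600, H(U|V=b) = 0.9799
  V=c: p=0.2600, H(U|V=c) = 0.9306
Weighted sum = 0.746 bits.

0.746 bits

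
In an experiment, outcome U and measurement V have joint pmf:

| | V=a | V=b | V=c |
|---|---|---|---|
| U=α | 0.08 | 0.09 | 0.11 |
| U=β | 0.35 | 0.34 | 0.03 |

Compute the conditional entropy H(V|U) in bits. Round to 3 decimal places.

Chain rule: H(V|U) = H(U,V) − H(U).
Marginals: p(U) = (0.2800, 0.7200), p(V) = (0.4300, 0.4300, 0.1400).
H(U,V) = 2.1655 bits; H(U) = 0.8555 bits.
H(V|U) = 2.1655 − 0.8555 = 1.310 bits.

1.310 bits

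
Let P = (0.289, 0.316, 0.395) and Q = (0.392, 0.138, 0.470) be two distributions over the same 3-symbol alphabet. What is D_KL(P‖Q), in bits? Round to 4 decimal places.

D(P‖Q) = Σ p·log₂(p/q).
  0.289·log₂(0.289/0.392) = -0.12710
  0.316·log₂(0.316/0.138) = 0.37770
  0.395·log₂(0.395/0.470) = -0.09907
D(P‖Q) = 0.1515 bits.

0.1515 bits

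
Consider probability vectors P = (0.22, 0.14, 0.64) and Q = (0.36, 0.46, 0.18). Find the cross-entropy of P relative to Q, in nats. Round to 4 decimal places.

H(P,Q) = −Σ p·ln q.
  −0.22·ln(0.36) = 0.22476
  −0.14·ln(0.46) = 0.10871
  −0.64·ln(0.18) = 1.09747
H(P,Q) = 1.4309 nats.

1.4309 nats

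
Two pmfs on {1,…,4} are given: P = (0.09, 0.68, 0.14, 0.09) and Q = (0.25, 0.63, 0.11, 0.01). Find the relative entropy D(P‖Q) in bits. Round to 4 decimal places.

0.2763 bits

D(P‖Q) = Σ p·log₂(p/q).
  0.09·log₂(0.09/0.25) = -0.13265
  0.68·log₂(0.68/0.63) = 0.07492
  0.14·log₂(0.14/0.11) = 0.04871
  0.09·log₂(0.09/0.01) = 0.28529
D(P‖Q) = 0.2763 bits.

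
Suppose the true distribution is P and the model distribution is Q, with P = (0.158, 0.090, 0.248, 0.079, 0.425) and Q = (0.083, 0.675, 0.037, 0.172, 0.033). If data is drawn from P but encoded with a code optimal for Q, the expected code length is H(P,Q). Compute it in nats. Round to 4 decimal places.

2.8351 nats

H(P,Q) = −Σ p·ln q.
  −0.158·ln(0.083) = 0.39325
  −0.090·ln(0.675) = 0.03537
  −0.248·ln(0.037) = 0.81762
  −0.079·ln(0.172) = 0.13906
  −0.425·ln(0.033) = 1.44978
H(P,Q) = 2.8351 nats.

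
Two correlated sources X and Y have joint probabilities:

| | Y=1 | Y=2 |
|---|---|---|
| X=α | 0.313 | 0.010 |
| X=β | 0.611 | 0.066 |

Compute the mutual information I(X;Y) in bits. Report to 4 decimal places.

Marginals: p(X) = (0.3230, 0.6770), p(Y) = (0.9240, 0.0760).
I(X;Y) = Σ p(x,y)·log₂[p(x,y)/(p(x)p(y))].
  (α,1): 0.313·log₂(1.0487) = 0.02149
  (α,2): 0.010·log₂(0.4074) = -0.01296
  (β,1): 0.611·log₂(0.9767) = -0.02074
  (β,2): 0.066·log₂(1.2827) = 0.02371
Sum = 0.0115 bits.

0.0115 bits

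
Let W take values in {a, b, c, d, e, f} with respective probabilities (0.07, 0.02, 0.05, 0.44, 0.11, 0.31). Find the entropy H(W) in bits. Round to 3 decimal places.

H(W) = −Σ p·log₂ p.
  −(0.07)·log₂(0.07) = 0.2686
  −(0.02)·log₂(0.02) = 0.1129
  −(0.05)·log₂(0.05) = 0.2161
  −(0.44)·log₂(0.44) = 0.5211
  −(0.11)·log₂(0.11) = 0.3503
  −(0.31)·log₂(0.31) = 0.5238
Sum: 0.2686 + 0.1129 + 0.2161 + 0.5211 + 0.3503 + 0.5238 = 1.993 bits.

1.993 bits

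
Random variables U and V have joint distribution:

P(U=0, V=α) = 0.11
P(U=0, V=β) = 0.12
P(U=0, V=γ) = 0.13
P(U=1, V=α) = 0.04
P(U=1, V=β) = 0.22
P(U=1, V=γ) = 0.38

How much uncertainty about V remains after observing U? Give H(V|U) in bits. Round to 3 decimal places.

1.354 bits

Chain rule: H(V|U) = H(U,V) − H(U).
Marginals: p(U) = (0.3600, 0.6400), p(V) = (0.1500, 0.3400, 0.5100).
H(U,V) = 2.2968 bits; H(U) = 0.9427 bits.
H(V|U) = 2.2968 − 0.9427 = 1.354 bits.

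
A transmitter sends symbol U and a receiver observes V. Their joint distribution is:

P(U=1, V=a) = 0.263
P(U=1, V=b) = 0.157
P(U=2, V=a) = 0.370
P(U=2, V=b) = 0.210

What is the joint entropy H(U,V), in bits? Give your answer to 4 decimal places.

1.9297 bits

H(U,V) = −Σ p(x,y)·log₂ p(x,y) over all 4 cells.
  cell (1,a): −0.263·log₂0.263 = 0.50677
  cell (1,b): −0.157·log₂0.157 = 0.41937
  cell (2,a): −0.370·log₂0.370 = 0.53073
  cell (2,b): −0.210·log₂0.210 = 0.47282
Sum = 1.9297 bits.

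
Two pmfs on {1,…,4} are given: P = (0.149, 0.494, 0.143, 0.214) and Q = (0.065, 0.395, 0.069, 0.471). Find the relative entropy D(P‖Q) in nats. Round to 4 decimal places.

0.1695 nats

D(P‖Q) = Σ p·ln(p/q).
  0.149·ln(0.149/0.065) = 0.12360
  0.494·ln(0.494/0.395) = 0.11048
  0.143·ln(0.143/0.069) = 0.10421
  0.214·ln(0.214/0.471) = -0.16882
D(P‖Q) = 0.1695 nats.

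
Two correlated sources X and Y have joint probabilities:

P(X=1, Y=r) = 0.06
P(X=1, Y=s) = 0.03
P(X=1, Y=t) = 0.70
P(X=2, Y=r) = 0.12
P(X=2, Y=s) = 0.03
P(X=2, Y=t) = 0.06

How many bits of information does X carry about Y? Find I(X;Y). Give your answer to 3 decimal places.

0.213 bits

Marginals: p(X) = (0.7900, 0.2100), p(Y) = (0.1800, 0.0600, 0.7600).
I(X;Y) = H(X) + H(Y) − H(X,Y).
H(X) = 0.7415, H(Y) = 0.9897, H(X,Y) = 1.5179.
I(X;Y) = 0.7415 + 0.9897 − 1.5179 = 0.213 bits.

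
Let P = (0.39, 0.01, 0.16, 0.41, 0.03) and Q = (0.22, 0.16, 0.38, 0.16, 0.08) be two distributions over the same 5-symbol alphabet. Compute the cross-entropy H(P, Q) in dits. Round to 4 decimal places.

H(P,Q) = −Σ p·log₁₀ q.
  −0.39·log₁₀(0.22) = 0.25646
  −0.01·log₁₀(0.16) = 0.00796
  −0.16·log₁₀(0.38) = 0.06723
  −0.41·log₁₀(0.16) = 0.32631
  −0.03·log₁₀(0.08) = 0.03291
H(P,Q) = 0.6909 dits.

0.6909 dits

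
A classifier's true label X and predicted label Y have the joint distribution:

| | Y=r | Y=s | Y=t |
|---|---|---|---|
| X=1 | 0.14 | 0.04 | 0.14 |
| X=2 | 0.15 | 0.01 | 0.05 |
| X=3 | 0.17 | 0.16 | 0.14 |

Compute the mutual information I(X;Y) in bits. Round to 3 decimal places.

0.099 bits

Marginals: p(X) = (0.3200, 0.2100, 0.4700), p(Y) = (0.4600, 0.2100, 0.3300).
I(X;Y) = H(X) + H(Y) − H(X,Y).
H(X) = 1.5108, H(Y) = 1.5160, H(X,Y) = 2.9278.
I(X;Y) = 1.5108 + 1.5160 − 2.9278 = 0.099 bits.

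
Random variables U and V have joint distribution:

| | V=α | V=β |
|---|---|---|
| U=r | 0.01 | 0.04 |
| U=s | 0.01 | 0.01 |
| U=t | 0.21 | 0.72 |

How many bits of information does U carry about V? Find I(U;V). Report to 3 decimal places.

Marginals: p(U) = (0.0500, 0.0200, 0.9300), p(V) = (0.2300, 0.7700).
I(U;V) = H(U) + H(V) − H(U,V).
H(U) = 0.4263, H(V) = 0.7780, H(U,V) = 1.1991.
I(U;V) = 0.4263 + 0.7780 − 1.1991 = 0.005 bits.

0.005 bits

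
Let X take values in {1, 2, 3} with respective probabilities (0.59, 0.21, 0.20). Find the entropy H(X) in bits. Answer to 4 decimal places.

H(X) = −Σ p·log₂ p.
  −(0.59)·log₂(0.59) = 0.44912
  −(0.21)·log₂(0.21) = 0.47282
  −(0.20)·log₂(0.20) = 0.46439
Sum: 0.44912 + 0.47282 + 0.46439 = 1.3863 bits.

1.3863 bits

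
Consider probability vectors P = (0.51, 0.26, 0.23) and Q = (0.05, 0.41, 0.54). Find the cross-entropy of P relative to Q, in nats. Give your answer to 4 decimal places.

1.9014 nats

H(P,Q) = −Σ p·ln q.
  −0.51·ln(0.05) = 1.52782
  −0.26·ln(0.41) = 0.23182
  −0.23·ln(0.54) = 0.14172
H(P,Q) = 1.9014 nats.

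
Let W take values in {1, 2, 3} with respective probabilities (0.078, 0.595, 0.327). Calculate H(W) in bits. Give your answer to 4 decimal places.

H(W) = −Σ p·log₂ p.
  −(0.078)·log₂(0.078) = 0.28707
  −(0.595)·log₂(0.595) = 0.44568
  −(0.327)·log₂(0.327) = 0.52733
Sum: 0.28707 + 0.44568 + 0.52733 = 1.2601 bits.

1.2601 bits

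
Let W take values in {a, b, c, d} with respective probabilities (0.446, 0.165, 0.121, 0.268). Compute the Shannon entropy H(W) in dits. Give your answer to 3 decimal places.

0.550 dits

H(W) = −Σ p·log₁₀ p.
  −(0.446)·log₁₀(0.446) = 0.1564
  −(0.165)·log₁₀(0.165) = 0.1291
  −(0.121)·log₁₀(0.121) = 0.1110
  −(0.268)·log₁₀(0.268) = 0.1533
Sum: 0.1564 + 0.1291 + 0.1110 + 0.1533 = 0.550 dits.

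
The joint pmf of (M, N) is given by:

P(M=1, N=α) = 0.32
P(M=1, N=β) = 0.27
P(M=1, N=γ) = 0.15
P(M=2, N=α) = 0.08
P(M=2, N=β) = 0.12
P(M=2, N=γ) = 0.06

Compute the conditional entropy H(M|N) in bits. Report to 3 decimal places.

0.817 bits

Marginals: p(M) = (0.7400, 0.2600), p(N) = (0.4000, 0.3900, 0.2100).
H(M|N) = Σ p(N) · H(M|N=·).
  N=α: p=0.4000, H(M|N=α) = 0.7219
  N=β: p=0.3900, H(M|N=β) = 0.8905
  N=γ: p=0.2100, H(M|N=γ) = 0.8631
Weighted sum = 0.817 bits.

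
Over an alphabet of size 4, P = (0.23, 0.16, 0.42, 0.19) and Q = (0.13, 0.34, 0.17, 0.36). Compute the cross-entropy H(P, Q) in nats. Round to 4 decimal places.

H(P,Q) = −Σ p·ln q.
  −0.23·ln(0.13) = 0.46925
  −0.16·ln(0.34) = 0.17261
  −0.42·ln(0.17) = 0.74422
  −0.19·ln(0.36) = 0.19411
H(P,Q) = 1.5802 nats.

1.5802 nats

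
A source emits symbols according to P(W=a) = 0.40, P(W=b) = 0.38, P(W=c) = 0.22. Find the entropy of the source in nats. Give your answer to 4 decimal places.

H(W) = −Σ p·ln p.
  −(0.40)·ln(0.40) = 0.36652
  −(0.38)·ln(0.38) = 0.36768
  −(0.22)·ln(0.22) = 0.33311
Sum: 0.36652 + 0.36768 + 0.33311 = 1.0673 nats.

1.0673 nats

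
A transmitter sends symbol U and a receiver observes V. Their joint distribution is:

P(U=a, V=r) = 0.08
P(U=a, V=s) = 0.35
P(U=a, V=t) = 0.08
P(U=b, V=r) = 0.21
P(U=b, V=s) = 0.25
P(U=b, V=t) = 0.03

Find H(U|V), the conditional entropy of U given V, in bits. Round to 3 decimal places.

Chain rule: H(U|V) = H(U,V) − H(V).
Marginals: p(U) = (0.5100, 0.4900), p(V) = (0.2900, 0.6000, 0.1100).
H(U,V) = 2.2377 bits; H(V) = 1.3104 bits.
H(U|V) = 2.2377 − 1.3104 = 0.927 bits.

0.927 bits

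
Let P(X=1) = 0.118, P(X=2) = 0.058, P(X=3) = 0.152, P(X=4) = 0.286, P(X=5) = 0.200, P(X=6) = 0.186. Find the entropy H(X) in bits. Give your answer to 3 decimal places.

2.447 bits

H(X) = −Σ p·log₂ p.
  −(0.118)·log₂(0.118) = 0.3638
  −(0.058)·log₂(0.058) = 0.2383
  −(0.152)·log₂(0.152) = 0.4131
  −(0.286)·log₂(0.286) = 0.5165
  −(0.200)·log₂(0.200) = 0.4644
  −(0.186)·log₂(0.186) = 0.4514
Sum: 0.3638 + 0.2383 + 0.4131 + 0.5165 + 0.4644 + 0.4514 = 2.447 bits.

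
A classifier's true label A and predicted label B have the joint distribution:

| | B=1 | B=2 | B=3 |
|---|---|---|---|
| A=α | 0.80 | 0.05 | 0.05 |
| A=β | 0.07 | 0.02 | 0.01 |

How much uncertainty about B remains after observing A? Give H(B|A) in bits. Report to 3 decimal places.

0.669 bits

Chain rule: H(B|A) = H(A,B) − H(A).
Marginals: p(A) = (0.9000, 0.1000), p(B) = (0.8700, 0.0700, 0.0600).
H(A,B) = 1.1376 bits; H(A) = 0.4690 bits.
H(B|A) = 1.1376 − 0.4690 = 0.669 bits.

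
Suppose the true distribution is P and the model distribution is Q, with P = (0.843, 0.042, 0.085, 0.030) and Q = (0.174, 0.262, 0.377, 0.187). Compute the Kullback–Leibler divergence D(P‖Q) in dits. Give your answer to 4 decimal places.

D(P‖Q) = Σ p·log₁₀(p/q).
  0.843·log₁₀(0.843/0.174) = 0.57769
  0.042·log₁₀(0.042/0.262) = -0.03339
  0.085·log₁₀(0.085/0.377) = -0.05499
  0.030·log₁₀(0.030/0.187) = -0.02384
D(P‖Q) = 0.4655 dits.

0.4655 dits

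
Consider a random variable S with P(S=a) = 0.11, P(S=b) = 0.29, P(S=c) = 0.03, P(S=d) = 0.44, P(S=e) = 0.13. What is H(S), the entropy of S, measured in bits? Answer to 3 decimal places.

H(S) = −Σ p·log₂ p.
  −(0.11)·log₂(0.11) = 0.3503
  −(0.29)·log₂(0.29) = 0.5179
  −(0.03)·log₂(0.03) = 0.1518
  −(0.44)·log₂(0.44) = 0.5211
  −(0.13)·log₂(0.13) = 0.3826
Sum: 0.3503 + 0.5179 + 0.1518 + 0.5211 + 0.3826 = 1.924 bits.

1.924 bits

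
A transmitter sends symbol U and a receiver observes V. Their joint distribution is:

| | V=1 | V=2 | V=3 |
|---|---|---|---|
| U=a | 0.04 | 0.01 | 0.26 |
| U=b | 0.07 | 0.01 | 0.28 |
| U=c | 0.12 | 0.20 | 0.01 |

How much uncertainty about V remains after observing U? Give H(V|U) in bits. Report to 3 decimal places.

0.922 bits

Marginals: p(U) = (0.3100, 0.3600, 0.3300), p(V) = (0.2300, 0.2200, 0.5500).
H(V|U) = Σ p(U) · H(V|U=·).
  U=a: p=0.3100, H(V|U=a) = 0.7538
  U=b: p=0.3600, H(V|U=b) = 0.8850
  U=c: p=0.3300, H(V|U=c) = 1.1214
Weighted sum = 0.922 bits.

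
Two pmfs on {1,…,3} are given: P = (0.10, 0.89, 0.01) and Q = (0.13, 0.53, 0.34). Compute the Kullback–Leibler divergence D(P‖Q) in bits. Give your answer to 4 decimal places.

D(P‖Q) = Σ p·log₂(p/q).
  0.10·log₂(0.10/0.13) = -0.03785
  0.89·log₂(0.89/0.53) = 0.66555
  0.01·log₂(0.01/0.34) = -0.05087
D(P‖Q) = 0.5768 bits.

0.5768 bits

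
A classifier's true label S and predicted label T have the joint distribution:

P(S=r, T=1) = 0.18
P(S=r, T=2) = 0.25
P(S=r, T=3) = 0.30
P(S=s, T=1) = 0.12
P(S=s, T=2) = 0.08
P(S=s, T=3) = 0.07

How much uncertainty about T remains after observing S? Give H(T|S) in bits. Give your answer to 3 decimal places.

1.552 bits

Chain rule: H(T|S) = H(S,T) − H(S).
Marginals: p(S) = (0.7300, 0.2700), p(T) = (0.3000, 0.3300, 0.3700).
H(S,T) = 2.3935 bits; H(S) = 0.8415 bits.
H(T|S) = 2.3935 − 0.8415 = 1.552 bits.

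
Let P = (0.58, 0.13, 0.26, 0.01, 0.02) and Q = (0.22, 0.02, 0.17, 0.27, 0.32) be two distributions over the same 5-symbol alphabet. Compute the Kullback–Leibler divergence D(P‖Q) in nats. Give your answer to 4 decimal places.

D(P‖Q) = Σ p·ln(p/q).
  0.58·ln(0.58/0.22) = 0.56225
  0.13·ln(0.13/0.02) = 0.24333
  0.26·ln(0.26/0.17) = 0.11047
  0.01·ln(0.01/0.27) = -0.03296
  0.02·ln(0.02/0.32) = -0.05545
D(P‖Q) = 0.8276 nats.

0.8276 nats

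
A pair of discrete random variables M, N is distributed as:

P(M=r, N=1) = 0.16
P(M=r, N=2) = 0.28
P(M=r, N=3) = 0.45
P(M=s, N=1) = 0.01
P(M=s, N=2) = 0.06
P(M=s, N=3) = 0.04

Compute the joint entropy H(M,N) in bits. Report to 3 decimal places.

1.951 bits

H(M,N) = −Σ p(x,y)·log₂ p(x,y) over all 6 cells.
  cell (r,1): −0.16·log₂0.16 = 0.4230
  cell (r,2): −0.28·log₂0.28 = 0.5142
  cell (r,3): −0.45·log₂0.45 = 0.5184
  cell (s,1): −0.01·log₂0.01 = 0.0664
  cell (s,2): −0.06·log₂0.06 = 0.2435
  cell (s,3): −0.04·log₂0.04 = 0.1858
Sum = 1.951 bits.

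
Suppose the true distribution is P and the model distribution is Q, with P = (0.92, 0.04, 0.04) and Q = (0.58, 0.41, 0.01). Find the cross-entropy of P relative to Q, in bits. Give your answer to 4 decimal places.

1.0402 bits

H(P,Q) = −Σ p·log₂ q.
  −0.92·log₂(0.58) = 0.72301
  −0.04·log₂(0.41) = 0.05145
  −0.04·log₂(0.01) = 0.26575
H(P,Q) = 1.0402 bits.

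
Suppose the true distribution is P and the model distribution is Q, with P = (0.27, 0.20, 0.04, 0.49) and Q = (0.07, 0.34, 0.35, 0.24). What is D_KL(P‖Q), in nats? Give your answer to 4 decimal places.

0.5213 nats

D(P‖Q) = Σ p·ln(p/q).
  0.27·ln(0.27/0.07) = 0.36448
  0.20·ln(0.20/0.34) = -0.10613
  0.04·ln(0.04/0.35) = -0.08676
  0.49·ln(0.49/0.24) = 0.34975
D(P‖Q) = 0.5213 nats.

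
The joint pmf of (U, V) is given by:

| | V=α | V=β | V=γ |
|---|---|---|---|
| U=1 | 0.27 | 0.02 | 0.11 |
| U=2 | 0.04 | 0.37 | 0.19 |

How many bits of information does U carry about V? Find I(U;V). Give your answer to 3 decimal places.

Marginals: p(U) = (0.4000, 0.6000), p(V) = (0.3100, 0.3900, 0.3000).
I(U;V) = Σ p(x,y)·log₂[p(x,y)/(p(x)p(y))].
  (1,α): 0.27·log₂(2.1774) = 0.3031
  (1,β): 0.02·log₂(0.1282) = -0.0593
  (1,γ): 0.11·log₂(0.9167) = -0.0138
  (2,α): 0.04·log₂(0.2151) = -0.0887
  (2,β): 0.37·log₂(1.5812) = 0.2446
  (2,γ): 0.19·log₂(1.0556) = 0.0148
Sum = 0.401 bits.

0.401 bits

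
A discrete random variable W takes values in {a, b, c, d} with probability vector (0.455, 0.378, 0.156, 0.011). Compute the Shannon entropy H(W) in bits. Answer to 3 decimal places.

1.537 bits

H(W) = −Σ p·log₂ p.
  −(0.455)·log₂(0.455) = 0.5169
  −(0.378)·log₂(0.378) = 0.5305
  −(0.156)·log₂(0.156) = 0.4181
  −(0.011)·log₂(0.011) = 0.0716
Sum: 0.5169 + 0.5305 + 0.4181 + 0.0716 = 1.537 bits.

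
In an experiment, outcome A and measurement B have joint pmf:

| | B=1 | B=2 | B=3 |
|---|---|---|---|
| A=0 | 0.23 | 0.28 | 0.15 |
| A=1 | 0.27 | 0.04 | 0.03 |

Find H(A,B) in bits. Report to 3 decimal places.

2.260 bits

H(A,B) = −Σ p(x,y)·log₂ p(x,y) over all 6 cells.
  cell (0,1): −0.23·log₂0.23 = 0.4877
  cell (0,2): −0.28·log₂0.28 = 0.5142
  cell (0,3): −0.15·log₂0.15 = 0.4105
  cell (1,1): −0.27·log₂0.27 = 0.5100
  cell (1,2): −0.04·log₂0.04 = 0.1858
  cell (1,3): −0.03·log₂0.03 = 0.1518
Sum = 2.260 bits.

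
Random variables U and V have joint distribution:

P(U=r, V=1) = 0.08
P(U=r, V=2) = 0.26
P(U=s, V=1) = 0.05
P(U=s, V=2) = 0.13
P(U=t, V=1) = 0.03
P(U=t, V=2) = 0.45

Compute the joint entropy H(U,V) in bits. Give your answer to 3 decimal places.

2.066 bits

H(U,V) = −Σ p(x,y)·log₂ p(x,y) over all 6 cells.
  cell (r,1): −0.08·log₂0.08 = 0.2915
  cell (r,2): −0.26·log₂0.26 = 0.5053
  cell (s,1): −0.05·log₂0.05 = 0.2161
  cell (s,2): −0.13·log₂0.13 = 0.3826
  cell (t,1): −0.03·log₂0.03 = 0.1518
  cell (t,2): −0.45·log₂0.45 = 0.5184
Sum = 2.066 bits.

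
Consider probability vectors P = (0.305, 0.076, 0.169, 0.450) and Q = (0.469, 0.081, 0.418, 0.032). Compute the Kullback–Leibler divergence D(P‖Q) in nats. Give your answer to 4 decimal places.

D(P‖Q) = Σ p·ln(p/q).
  0.305·ln(0.305/0.469) = -0.13124
  0.076·ln(0.076/0.081) = -0.00484
  0.169·ln(0.169/0.418) = -0.15304
  0.450·ln(0.450/0.032) = 1.18958
D(P‖Q) = 0.9005 nats.

0.9005 nats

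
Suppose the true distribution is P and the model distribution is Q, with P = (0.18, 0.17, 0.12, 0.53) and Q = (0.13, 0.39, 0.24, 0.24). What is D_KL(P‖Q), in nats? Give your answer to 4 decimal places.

0.2541 nats

D(P‖Q) = Σ p·ln(p/q).
  0.18·ln(0.18/0.13) = 0.05858
  0.17·ln(0.17/0.39) = -0.14116
  0.12·ln(0.12/0.24) = -0.08318
  0.53·ln(0.53/0.24) = 0.41989
D(P‖Q) = 0.2541 nats.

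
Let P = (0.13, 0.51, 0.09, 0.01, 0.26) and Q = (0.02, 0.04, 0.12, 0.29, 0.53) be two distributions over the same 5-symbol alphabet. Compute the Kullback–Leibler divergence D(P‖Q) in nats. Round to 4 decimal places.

D(P‖Q) = Σ p·ln(p/q).
  0.13·ln(0.13/0.02) = 0.24333
  0.51·ln(0.51/0.04) = 1.29822
  0.09·ln(0.09/0.12) = -0.02589
  0.01·ln(0.01/0.29) = -0.03367
  0.26·ln(0.26/0.53) = -0.18517
D(P‖Q) = 1.2968 nats.

1.2968 nats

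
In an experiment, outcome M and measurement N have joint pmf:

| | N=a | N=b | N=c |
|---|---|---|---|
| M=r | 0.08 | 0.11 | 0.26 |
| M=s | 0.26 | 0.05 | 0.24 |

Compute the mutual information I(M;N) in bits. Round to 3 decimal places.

0.082 bits

Marginals: p(M) = (0.4500, 0.5500), p(N) = (0.3400, 0.1600, 0.5000).
I(M;N) = Σ p(x,y)·log₂[p(x,y)/(p(x)p(y))].
  (r,a): 0.08·log₂(0.5229) = -0.0748
  (r,b): 0.11·log₂(1.5278) = 0.0673
  (r,c): 0.26·log₂(1.1556) = 0.0542
  (s,a): 0.26·log₂(1.3904) = 0.1236
  (s,b): 0.05·log₂(0.5682) = -0.0408
  (s,c): 0.24·log₂(0.8727) = -0.0471
Sum = 0.082 bits.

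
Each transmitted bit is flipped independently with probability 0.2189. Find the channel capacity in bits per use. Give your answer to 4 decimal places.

Binary symmetric channel: C = 1 − h₂(ε) where h₂ is the binary entropy function.
h₂(0.2189) = −0.2189·log₂0.2189 − 0.7811·log₂0.7811 = 0.7582.
C = 1 − 0.7582 = 0.2418 bits per channel use.

0.2418 bits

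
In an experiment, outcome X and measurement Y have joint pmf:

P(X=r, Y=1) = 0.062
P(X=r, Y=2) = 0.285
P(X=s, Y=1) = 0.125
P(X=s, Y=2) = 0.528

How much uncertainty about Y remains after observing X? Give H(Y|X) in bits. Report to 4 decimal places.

0.6950 bits

Marginals: p(X) = (0.3470, 0.6530), p(Y) = (0.1870, 0.8130).
H(Y|X) = Σ p(X) · H(Y|X=·).
  X=r: p=0.3470, H(Y|X=r) = 0.6772
  X=s: p=0.6530, H(Y|X=s) = 0.7044
Weighted sum = 0.6950 bits.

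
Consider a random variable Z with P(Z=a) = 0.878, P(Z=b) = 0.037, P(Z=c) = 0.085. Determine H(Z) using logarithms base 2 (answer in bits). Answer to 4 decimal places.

0.6431 bits

H(Z) = −Σ p·log₂ p.
  −(0.878)·log₂(0.878) = 0.16481
  −(0.037)·log₂(0.037) = 0.17598
  −(0.085)·log₂(0.085) = 0.30229
Sum: 0.16481 + 0.17598 + 0.30229 = 0.6431 bits.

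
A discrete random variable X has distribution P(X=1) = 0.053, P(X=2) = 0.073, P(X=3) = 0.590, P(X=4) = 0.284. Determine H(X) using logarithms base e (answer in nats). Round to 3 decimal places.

H(X) = −Σ p·ln p.
  −(0.053)·ln(0.053) = 0.1557
  −(0.073)·ln(0.073) = 0.1911
  −(0.590)·ln(0.590) = 0.3113
  −(0.284)·ln(0.284) = 0.3575
Sum: 0.1557 + 0.1911 + 0.3113 + 0.3575 = 1.016 nats.

1.016 nats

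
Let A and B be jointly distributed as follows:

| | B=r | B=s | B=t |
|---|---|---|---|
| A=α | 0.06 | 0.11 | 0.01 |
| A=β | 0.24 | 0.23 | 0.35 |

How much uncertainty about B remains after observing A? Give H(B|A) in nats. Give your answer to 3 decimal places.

1.034 nats

Marginals: p(A) = (0.1800, 0.8200), p(B) = (0.3000, 0.3400, 0.3600).
H(B|A) = Σ p(A) · H(B|A=·).
  A=α: p=0.1800, H(B|A=α) = 0.8277
  A=β: p=0.8200, H(B|A=β) = 1.0796
Weighted sum = 1.034 nats.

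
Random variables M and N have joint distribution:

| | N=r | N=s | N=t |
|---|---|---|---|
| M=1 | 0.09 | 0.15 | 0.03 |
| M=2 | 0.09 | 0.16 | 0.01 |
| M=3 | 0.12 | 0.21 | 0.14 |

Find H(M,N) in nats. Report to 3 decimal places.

H(M,N) = −Σ p(x,y)·ln p(x,y) over all 9 cells.
  cell (1,r): −0.09·ln0.09 = 0.2167
  cell (1,s): −0.15·ln0.15 = 0.2846
  cell (1,t): −0.03·ln0.03 = 0.1052
  cell (2,r): −0.09·ln0.09 = 0.2167
  cell (2,s): −0.16·ln0.16 = 0.2932
  cell (2,t): −0.01·ln0.01 = 0.0461
  cell (3,r): −0.12·ln0.12 = 0.2544
  cell (3,s): −0.21·ln0.21 = 0.3277
  cell (3,t): −0.14·ln0.14 = 0.2753
Sum = 2.020 nats.

2.020 nats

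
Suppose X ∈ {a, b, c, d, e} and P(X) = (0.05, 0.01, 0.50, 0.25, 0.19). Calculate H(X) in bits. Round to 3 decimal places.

H(X) = −Σ p·log₂ p.
  −(0.05)·log₂(0.05) = 0.2161
  −(0.01)·log₂(0.01) = 0.0664
  −(0.50)·log₂(0.50) = 0.5000
  −(0.25)·log₂(0.25) = 0.5000
  −(0.19)·log₂(0.19) = 0.4552
Sum: 0.2161 + 0.0664 + 0.5000 + 0.5000 + 0.4552 = 1.738 bits.

1.738 bits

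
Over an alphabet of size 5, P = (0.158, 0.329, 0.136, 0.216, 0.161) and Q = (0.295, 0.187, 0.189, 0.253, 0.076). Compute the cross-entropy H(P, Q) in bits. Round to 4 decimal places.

2.4278 bits

H(P,Q) = −Σ p·log₂ q.
  −0.158·log₂(0.295) = 0.27827
  −0.329·log₂(0.187) = 0.79581
  −0.136·log₂(0.189) = 0.32688
  −0.216·log₂(0.253) = 0.42828
  −0.161·log₂(0.076) = 0.59857
H(P,Q) = 2.4278 bits.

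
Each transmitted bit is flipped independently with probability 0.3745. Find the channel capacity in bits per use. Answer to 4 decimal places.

0.0459 bits

Binary symmetric channel: C = 1 − h₂(ε) where h₂ is the binary entropy function.
h₂(0.3745) = −0.3745·log₂0.3745 − 0.6255·log₂0.6255 = 0.9541.
C = 1 − 0.9541 = 0.0459 bits per channel use.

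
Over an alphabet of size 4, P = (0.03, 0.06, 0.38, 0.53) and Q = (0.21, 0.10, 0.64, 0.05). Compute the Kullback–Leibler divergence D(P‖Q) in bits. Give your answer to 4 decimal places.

1.3909 bits

D(P‖Q) = Σ p·log₂(p/q).
  0.03·log₂(0.03/0.21) = -0.08422
  0.06·log₂(0.06/0.10) = -0.04422
  0.38·log₂(0.38/0.64) = -0.28579
  0.53·log₂(0.53/0.05) = 1.80518
D(P‖Q) = 1.3909 bits.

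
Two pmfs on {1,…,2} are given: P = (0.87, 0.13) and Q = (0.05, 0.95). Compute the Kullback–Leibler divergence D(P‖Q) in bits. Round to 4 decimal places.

D(P‖Q) = Σ p·log₂(p/q).
  0.87·log₂(0.87/0.05) = 3.58528
  0.13·log₂(0.13/0.95) = -0.37302
D(P‖Q) = 3.2123 bits.

3.2123 bits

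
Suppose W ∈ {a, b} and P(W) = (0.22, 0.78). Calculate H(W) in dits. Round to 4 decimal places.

H(W) = −Σ p·log₁₀ p.
  −(0.22)·log₁₀(0.22) = 0.14467
  −(0.78)·log₁₀(0.78) = 0.08417
Sum: 0.14467 + 0.08417 = 0.2288 dits.

0.2288 dits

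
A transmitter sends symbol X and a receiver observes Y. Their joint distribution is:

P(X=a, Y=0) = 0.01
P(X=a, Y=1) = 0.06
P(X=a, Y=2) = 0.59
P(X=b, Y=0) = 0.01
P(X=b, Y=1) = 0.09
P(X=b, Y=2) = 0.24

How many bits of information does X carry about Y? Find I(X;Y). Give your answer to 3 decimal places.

Marginals: p(X) = (0.6600, 0.3400), p(Y) = (0.0200, 0.1500, 0.8300).
I(X;Y) = Σ p(x,y)·log₂[p(x,y)/(p(x)p(y))].
  (a,0): 0.01·log₂(0.7576) = -0.0040
  (a,1): 0.06·log₂(0.6061) = -0.0433
  (a,2): 0.59·log₂(1.0770) = 0.0632
  (b,0): 0.01·log₂(1.4706) = 0.0056
  (b,1): 0.09·log₂(1.7647) = 0.0737
  (b,2): 0.24·log₂(0.8505) = -0.0561
Sum = 0.039 bits.

0.039 bits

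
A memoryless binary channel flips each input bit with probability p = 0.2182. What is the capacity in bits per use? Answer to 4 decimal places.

0.2431 bits

Binary symmetric channel: C = 1 − h₂(ε) where h₂ is the binary entropy function.
h₂(0.2182) = −0.2182·log₂0.2182 − 0.7818·log₂0.7818 = 0.7569.
C = 1 − 0.7569 = 0.2431 bits per channel use.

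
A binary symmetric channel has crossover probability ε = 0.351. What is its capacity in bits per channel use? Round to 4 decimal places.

Binary symmetric channel: C = 1 − h₂(ε) where h₂ is the binary entropy function.
h₂(0.351) = −0.351·log₂0.351 − 0.649·log₂0.649 = 0.9350.
C = 1 − 0.9350 = 0.0650 bits per channel use.

0.0650 bits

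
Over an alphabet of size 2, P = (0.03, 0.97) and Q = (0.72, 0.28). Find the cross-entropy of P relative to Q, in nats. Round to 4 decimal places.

1.2446 nats

H(P,Q) = −Σ p·ln q.
  −0.03·ln(0.72) = 0.00986
  −0.97·ln(0.28) = 1.23478
H(P,Q) = 1.2446 nats.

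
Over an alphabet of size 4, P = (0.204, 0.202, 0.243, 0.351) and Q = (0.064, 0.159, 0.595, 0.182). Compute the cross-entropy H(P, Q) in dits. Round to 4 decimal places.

H(P,Q) = −Σ p·log₁₀ q.
  −0.204·log₁₀(0.064) = 0.24354
  −0.202·log₁₀(0.159) = 0.16132
  −0.243·log₁₀(0.595) = 0.05479
  −0.351·log₁₀(0.182) = 0.25971
H(P,Q) = 0.7194 dits.

0.7194 dits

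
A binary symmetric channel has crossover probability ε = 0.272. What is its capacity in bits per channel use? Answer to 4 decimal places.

Binary symmetric channel: C = 1 − h₂(ε) where h₂ is the binary entropy function.
h₂(0.272) = −0.272·log₂0.272 − 0.728·log₂0.728 = 0.8443.
C = 1 − 0.8443 = 0.1557 bits per channel use.

0.1557 bits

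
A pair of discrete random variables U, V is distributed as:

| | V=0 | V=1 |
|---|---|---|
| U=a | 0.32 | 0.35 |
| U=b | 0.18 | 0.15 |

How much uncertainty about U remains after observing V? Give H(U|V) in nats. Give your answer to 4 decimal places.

0.6321 nats

Marginals: p(U) = (0.6700, 0.3300), p(V) = (0.5000, 0.5000).
H(U|V) = Σ p(V) · H(U|V=·).
  V=0: p=0.5000, H(U|V=0) = 0.6534
  V=1: p=0.5000, H(U|V=1) = 0.6109
Weighted sum = 0.6321 nats.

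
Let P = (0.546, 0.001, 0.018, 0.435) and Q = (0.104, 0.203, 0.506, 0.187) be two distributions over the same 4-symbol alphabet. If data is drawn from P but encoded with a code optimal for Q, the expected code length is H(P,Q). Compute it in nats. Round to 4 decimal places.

1.9790 nats

H(P,Q) = −Σ p·ln q.
  −0.546·ln(0.104) = 1.23580
  −0.001·ln(0.203) = 0.00159
  −0.018·ln(0.506) = 0.01226
  −0.435·ln(0.187) = 0.72934
H(P,Q) = 1.9790 nats.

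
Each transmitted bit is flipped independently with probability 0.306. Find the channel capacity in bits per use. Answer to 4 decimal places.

Binary symmetric channel: C = 1 − h₂(ε) where h₂ is the binary entropy function.
h₂(0.306) = −0.306·log₂0.306 − 0.694·log₂0.694 = 0.8885.
C = 1 − 0.8885 = 0.1115 bits per channel use.

0.1115 bits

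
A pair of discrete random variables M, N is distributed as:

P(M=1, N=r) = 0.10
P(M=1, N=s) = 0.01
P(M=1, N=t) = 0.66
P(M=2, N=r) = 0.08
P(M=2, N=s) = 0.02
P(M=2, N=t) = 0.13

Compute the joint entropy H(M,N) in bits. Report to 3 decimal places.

1.581 bits

H(M,N) = −Σ p(x,y)·log₂ p(x,y) over all 6 cells.
  cell (1,r): −0.10·log₂0.10 = 0.3322
  cell (1,s): −0.01·log₂0.01 = 0.0664
  cell (1,t): −0.66·log₂0.66 = 0.3956
  cell (2,r): −0.08·log₂0.08 = 0.2915
  cell (2,s): −0.02·log₂0.02 = 0.1129
  cell (2,t): −0.13·log₂0.13 = 0.3826
Sum = 1.581 bits.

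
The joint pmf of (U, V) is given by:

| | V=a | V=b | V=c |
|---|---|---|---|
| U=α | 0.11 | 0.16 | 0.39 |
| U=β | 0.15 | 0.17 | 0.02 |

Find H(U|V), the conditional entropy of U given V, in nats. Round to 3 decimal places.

0.486 nats

Chain rule: H(U|V) = H(U,V) − H(V).
Marginals: p(U) = (0.6600, 0.3400), p(V) = (0.2600, 0.3300, 0.4100).
H(U,V) = 1.5673 nats; H(V) = 1.0817 nats.
H(U|V) = 1.5673 − 1.0817 = 0.486 nats.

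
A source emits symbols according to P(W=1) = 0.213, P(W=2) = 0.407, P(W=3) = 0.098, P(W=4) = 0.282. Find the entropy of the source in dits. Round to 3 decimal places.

H(W) = −Σ p·log₁₀ p.
  −(0.213)·log₁₀(0.213) = 0.1431
  −(0.407)·log₁₀(0.407) = 0.1589
  −(0.098)·log₁₀(0.098) = 0.0989
  −(0.282)·log₁₀(0.282) = 0.1550
Sum: 0.1431 + 0.1589 + 0.0989 + 0.1550 = 0.556 dits.

0.556 dits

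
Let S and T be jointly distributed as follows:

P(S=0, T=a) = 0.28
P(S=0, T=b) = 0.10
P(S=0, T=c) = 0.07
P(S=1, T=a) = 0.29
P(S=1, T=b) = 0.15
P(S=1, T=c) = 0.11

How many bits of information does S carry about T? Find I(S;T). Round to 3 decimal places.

Marginals: p(S) = (0.4500, 0.5500), p(T) = (0.5700, 0.2500, 0.1800).
I(S;T) = H(S) + H(T) − H(S,T).
H(S) = 0.9928, H(T) = 1.4076, H(S,T) = 2.3937.
I(S;T) = 0.9928 + 1.4076 − 2.3937 = 0.007 bits.

0.007 bits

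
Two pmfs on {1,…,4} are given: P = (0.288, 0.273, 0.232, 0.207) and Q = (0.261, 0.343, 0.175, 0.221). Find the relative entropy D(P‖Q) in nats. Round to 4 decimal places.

0.0179 nats

D(P‖Q) = Σ p·ln(p/q).
  0.288·ln(0.288/0.261) = 0.02835
  0.273·ln(0.273/0.343) = -0.06231
  0.232·ln(0.232/0.175) = 0.06541
  0.207·ln(0.207/0.221) = -0.01355
D(P‖Q) = 0.0179 nats.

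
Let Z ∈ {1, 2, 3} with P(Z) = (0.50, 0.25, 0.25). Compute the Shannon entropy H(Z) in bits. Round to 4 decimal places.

1.5000 bits

H(Z) = −Σ p·log₂ p.
  −(0.50)·log₂(0.50) = 0.50000
  −(0.25)·log₂(0.25) = 0.50000
  −(0.25)·log₂(0.25) = 0.50000
Sum: 0.50000 + 0.50000 + 0.50000 = 1.5000 bits.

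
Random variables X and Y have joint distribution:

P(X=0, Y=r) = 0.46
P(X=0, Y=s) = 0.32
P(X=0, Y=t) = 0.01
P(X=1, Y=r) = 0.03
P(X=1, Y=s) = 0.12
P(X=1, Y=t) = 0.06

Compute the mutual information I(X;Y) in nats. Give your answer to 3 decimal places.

Marginals: p(X) = (0.7900, 0.2100), p(Y) = (0.4900, 0.4400, 0.0700).
I(X;Y) = H(X) + H(Y) − H(X,Y).
H(X) = 0.5140, H(Y) = 0.8969, H(X,Y) = 1.2963.
I(X;Y) = 0.5140 + 0.8969 − 1.2963 = 0.115 nats.

0.115 nats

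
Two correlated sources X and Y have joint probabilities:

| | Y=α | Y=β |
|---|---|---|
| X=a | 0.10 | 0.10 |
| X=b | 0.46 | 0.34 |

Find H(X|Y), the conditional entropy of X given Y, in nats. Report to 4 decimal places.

Chain rule: H(X|Y) = H(X,Y) − H(Y).
Marginals: p(X) = (0.2000, 0.8000), p(Y) = (0.5600, 0.4400).
H(X,Y) = 1.1845 nats; H(Y) = 0.6859 nats.
H(X|Y) = 1.1845 − 0.6859 = 0.4986 nats.

0.4986 nats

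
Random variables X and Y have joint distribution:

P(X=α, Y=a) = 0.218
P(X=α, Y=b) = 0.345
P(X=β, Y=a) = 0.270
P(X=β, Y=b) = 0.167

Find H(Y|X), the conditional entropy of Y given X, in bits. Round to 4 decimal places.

0.9615 bits

Chain rule: H(Y|X) = H(X,Y) − H(X).
Marginals: p(X) = (0.5630, 0.4370), p(Y) = (0.4880, 0.5120).
H(X,Y) = 1.9500 bits; H(X) = 0.9885 bits.
H(Y|X) = 1.9500 − 0.9885 = 0.9615 bits.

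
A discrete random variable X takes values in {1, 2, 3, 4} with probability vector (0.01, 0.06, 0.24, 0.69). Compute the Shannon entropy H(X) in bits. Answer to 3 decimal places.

1.173 bits

H(X) = −Σ p·log₂ p.
  −(0.01)·log₂(0.01) = 0.0664
  −(0.06)·log₂(0.06) = 0.2435
  −(0.24)·log₂(0.24) = 0.4941
  −(0.69)·log₂(0.69) = 0.3694
Sum: 0.0664 + 0.2435 + 0.4941 + 0.3694 = 1.173 bits.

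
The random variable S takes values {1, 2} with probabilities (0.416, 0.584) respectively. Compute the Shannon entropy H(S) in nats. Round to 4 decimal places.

0.6790 nats

H(S) = −Σ p·ln p.
  −(0.416)·ln(0.416) = 0.36486
  −(0.584)·ln(0.584) = 0.31411
Sum: 0.36486 + 0.31411 = 0.6790 nats.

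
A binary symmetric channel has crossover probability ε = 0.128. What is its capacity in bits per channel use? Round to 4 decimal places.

Binary symmetric channel: C = 1 − h₂(ε) where h₂ is the binary entropy function.
h₂(0.128) = −0.128·log₂0.128 − 0.872·log₂0.872 = 0.5519.
C = 1 − 0.5519 = 0.4481 bits per channel use.

0.4481 bits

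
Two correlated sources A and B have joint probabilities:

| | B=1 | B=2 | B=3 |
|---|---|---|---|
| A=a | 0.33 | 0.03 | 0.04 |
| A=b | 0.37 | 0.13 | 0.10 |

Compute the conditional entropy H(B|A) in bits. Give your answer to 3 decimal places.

1.140 bits

Marginals: p(A) = (0.4000, 0.6000), p(B) = (0.7000, 0.1600, 0.1400).
H(B|A) = Σ p(A) · H(B|A=·).
  A=a: p=0.4000, H(B|A=a) = 0.8414
  A=b: p=0.6000, H(B|A=b) = 1.3390
Weighted sum = 1.140 bits.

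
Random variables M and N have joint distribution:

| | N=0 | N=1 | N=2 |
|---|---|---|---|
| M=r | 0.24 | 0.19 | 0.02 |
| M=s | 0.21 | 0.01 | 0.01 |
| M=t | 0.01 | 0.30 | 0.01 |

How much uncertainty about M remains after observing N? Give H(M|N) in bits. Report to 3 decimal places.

Chain rule: H(M|N) = H(M,N) − H(N).
Marginals: p(M) = (0.4500, 0.2300, 0.3200), p(N) = (0.4600, 0.5000, 0.0400).
H(M,N) = 2.3219 bits; H(N) = 1.2011 bits.
H(M|N) = 2.3219 − 1.2011 = 1.121 bits.

1.121 bits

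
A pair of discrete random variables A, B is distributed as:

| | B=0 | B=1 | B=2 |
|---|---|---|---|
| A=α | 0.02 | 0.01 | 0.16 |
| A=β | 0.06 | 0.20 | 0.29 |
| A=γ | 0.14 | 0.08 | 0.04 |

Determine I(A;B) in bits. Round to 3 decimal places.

0.235 bits

Marginals: p(A) = (0.1900, 0.5500, 0.2600), p(B) = (0.2200, 0.2900, 0.4900).
I(A;B) = H(A) + H(B) − H(A,B).
H(A) = 1.4349, H(B) = 1.5028, H(A,B) = 2.7025.
I(A;B) = 1.4349 + 1.5028 − 2.7025 = 0.235 bits.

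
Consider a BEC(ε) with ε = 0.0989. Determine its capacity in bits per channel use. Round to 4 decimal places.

0.9011 bits

Binary erasure channel: capacity C = 1 − ε.
C = 1 − 0.0989 = 0.9011 bits per channel use.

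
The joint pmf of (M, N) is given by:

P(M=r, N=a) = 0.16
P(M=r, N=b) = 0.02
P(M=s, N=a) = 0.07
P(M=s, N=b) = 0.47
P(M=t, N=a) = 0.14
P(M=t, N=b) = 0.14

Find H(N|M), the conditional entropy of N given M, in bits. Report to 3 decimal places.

0.671 bits

Marginals: p(M) = (0.1800, 0.5400, 0.2800), p(N) = (0.3700, 0.6300).
H(N|M) = Σ p(M) · H(N|M=·).
  M=r: p=0.1800, H(N|M=r) = 0.5033
  M=s: p=0.5400, H(N|M=s) = 0.5564
  M=t: p=0.2800, H(N|M=t) = 1.0000
Weighted sum = 0.671 bits.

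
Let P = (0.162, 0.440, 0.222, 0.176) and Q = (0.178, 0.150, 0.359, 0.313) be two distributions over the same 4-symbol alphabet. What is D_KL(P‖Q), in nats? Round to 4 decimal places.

0.2502 nats

D(P‖Q) = Σ p·ln(p/q).
  0.162·ln(0.162/0.178) = -0.01526
  0.440·ln(0.440/0.150) = 0.47350
  0.222·ln(0.222/0.359) = -0.10670
  0.176·ln(0.176/0.313) = -0.10133
D(P‖Q) = 0.2502 nats.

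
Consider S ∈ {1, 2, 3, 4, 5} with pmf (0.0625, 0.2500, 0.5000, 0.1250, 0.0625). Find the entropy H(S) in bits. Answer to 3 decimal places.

1.875 bits

H(S) = −Σ p·log₂ p.
  −(0.0625)·log₂(0.0625) = 0.2500
  −(0.2500)·log₂(0.2500) = 0.5000
  −(0.5000)·log₂(0.5000) = 0.5000
  −(0.1250)·log₂(0.1250) = 0.3750
  −(0.0625)·log₂(0.0625) = 0.2500
Sum: 0.2500 + 0.5000 + 0.5000 + 0.3750 + 0.2500 = 1.875 bits.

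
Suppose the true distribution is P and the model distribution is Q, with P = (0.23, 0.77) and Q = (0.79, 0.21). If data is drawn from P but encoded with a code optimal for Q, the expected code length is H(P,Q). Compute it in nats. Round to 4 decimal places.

H(P,Q) = −Σ p·ln q.
  −0.23·ln(0.79) = 0.05422
  −0.77·ln(0.21) = 1.20170
H(P,Q) = 1.2559 nats.

1.2559 nats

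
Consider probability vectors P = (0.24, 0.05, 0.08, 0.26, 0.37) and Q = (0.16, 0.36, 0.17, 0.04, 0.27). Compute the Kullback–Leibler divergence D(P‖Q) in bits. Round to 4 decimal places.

0.7813 bits

D(P‖Q) = Σ p·log₂(p/q).
  0.24·log₂(0.24/0.16) = 0.14039
  0.05·log₂(0.05/0.36) = -0.14240
  0.08·log₂(0.08/0.17) = -0.08700
  0.26·log₂(0.26/0.04) = 0.70211
  0.37·log₂(0.37/0.27) = 0.16819
D(P‖Q) = 0.7813 bits.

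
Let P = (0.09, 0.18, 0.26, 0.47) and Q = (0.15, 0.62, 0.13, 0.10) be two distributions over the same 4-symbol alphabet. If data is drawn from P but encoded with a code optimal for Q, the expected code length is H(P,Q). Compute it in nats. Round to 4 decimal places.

1.8695 nats

H(P,Q) = −Σ p·ln q.
  −0.09·ln(0.15) = 0.17074
  −0.18·ln(0.62) = 0.08605
  −0.26·ln(0.13) = 0.53046
  −0.47·ln(0.10) = 1.08221
H(P,Q) = 1.8695 nats.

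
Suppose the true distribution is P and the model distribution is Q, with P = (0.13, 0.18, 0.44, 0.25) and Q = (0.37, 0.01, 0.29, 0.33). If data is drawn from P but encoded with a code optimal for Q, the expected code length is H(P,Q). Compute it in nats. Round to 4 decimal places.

H(P,Q) = −Σ p·ln q.
  −0.13·ln(0.37) = 0.12925
  −0.18·ln(0.01) = 0.82893
  −0.44·ln(0.29) = 0.54466
  −0.25·ln(0.33) = 0.27717
H(P,Q) = 1.7800 nats.

1.7800 nats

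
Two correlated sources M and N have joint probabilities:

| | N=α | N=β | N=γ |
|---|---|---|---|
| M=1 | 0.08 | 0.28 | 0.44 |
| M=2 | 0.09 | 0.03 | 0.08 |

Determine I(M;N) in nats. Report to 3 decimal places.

0.061 nats

Marginals: p(M) = (0.8000, 0.2000), p(N) = (0.1700, 0.3100, 0.5200).
I(M;N) = H(M) + H(N) − H(M,N).
H(M) = 0.5004, H(N) = 1.0043, H(M,N) = 1.4437.
I(M;N) = 0.5004 + 1.0043 − 1.4437 = 0.061 nats.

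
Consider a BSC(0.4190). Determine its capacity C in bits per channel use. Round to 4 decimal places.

0.0190 bits

Binary symmetric channel: C = 1 − h₂(ε) where h₂ is the binary entropy function.
h₂(0.4190) = −0.4190·log₂0.4190 − 0.5810·log₂0.5810 = 0.9810.
C = 1 − 0.9810 = 0.0190 bits per channel use.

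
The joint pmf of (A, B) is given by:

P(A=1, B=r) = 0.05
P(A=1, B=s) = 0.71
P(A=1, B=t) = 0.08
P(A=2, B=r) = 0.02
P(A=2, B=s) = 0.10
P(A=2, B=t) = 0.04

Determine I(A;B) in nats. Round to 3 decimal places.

0.019 nats

Marginals: p(A) = (0.8400, 0.1600), p(B) = (0.0700, 0.8100, 0.1200).
I(A;B) = Σ p(x,y)·ln[p(x,y)/(p(x)p(y))].
  (1,r): 0.05·ln(0.8503) = -0.0081
  (1,s): 0.71·ln(1.0435) = 0.0302
  (1,t): 0.08·ln(0.7937) = -0.0185
  (2,r): 0.02·ln(1.7857) = 0.0116
  (2,s): 0.10·ln(0.7716) = -0.0259
  (2,t): 0.04·ln(2.0833) = 0.0294
Sum = 0.019 nats.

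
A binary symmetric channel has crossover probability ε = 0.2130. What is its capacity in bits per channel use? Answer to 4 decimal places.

0.2528 bits

Binary symmetric channel: C = 1 − h₂(ε) where h₂ is the binary entropy function.
h₂(0.2130) = −0.2130·log₂0.2130 − 0.7870·log₂0.7870 = 0.7472.
C = 1 − 0.7472 = 0.2528 bits per channel use.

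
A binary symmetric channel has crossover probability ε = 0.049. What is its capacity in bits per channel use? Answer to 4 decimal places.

0.7179 bits

Binary symmetric channel: C = 1 − h₂(ε) where h₂ is the binary entropy function.
h₂(0.049) = −0.049·log₂0.049 − 0.951·log₂0.951 = 0.2821.
C = 1 − 0.2821 = 0.7179 bits per channel use.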